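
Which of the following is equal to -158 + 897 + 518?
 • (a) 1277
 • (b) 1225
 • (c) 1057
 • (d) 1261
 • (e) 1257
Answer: e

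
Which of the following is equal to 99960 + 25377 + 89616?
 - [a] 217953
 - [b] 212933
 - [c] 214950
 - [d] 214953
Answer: d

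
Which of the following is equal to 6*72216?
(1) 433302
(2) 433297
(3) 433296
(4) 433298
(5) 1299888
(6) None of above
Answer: 3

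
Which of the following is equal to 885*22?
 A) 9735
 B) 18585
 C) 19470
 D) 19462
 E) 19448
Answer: C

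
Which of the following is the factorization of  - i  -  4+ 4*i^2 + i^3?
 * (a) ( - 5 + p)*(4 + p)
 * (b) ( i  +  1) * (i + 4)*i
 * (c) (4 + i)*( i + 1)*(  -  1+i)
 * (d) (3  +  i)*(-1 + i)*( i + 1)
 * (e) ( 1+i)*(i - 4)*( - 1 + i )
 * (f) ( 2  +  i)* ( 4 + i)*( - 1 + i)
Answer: c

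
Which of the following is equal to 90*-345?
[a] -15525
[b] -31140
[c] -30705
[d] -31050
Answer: d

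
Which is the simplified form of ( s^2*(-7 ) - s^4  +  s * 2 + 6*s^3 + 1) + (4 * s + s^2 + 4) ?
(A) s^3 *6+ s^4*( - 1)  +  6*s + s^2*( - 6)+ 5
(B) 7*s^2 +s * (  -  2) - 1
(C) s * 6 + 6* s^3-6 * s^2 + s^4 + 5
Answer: A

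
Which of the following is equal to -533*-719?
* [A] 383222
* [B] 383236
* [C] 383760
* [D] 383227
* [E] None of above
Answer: D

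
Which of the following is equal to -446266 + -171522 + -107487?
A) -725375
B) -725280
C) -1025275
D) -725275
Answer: D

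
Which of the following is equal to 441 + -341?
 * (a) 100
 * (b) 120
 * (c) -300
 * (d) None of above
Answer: a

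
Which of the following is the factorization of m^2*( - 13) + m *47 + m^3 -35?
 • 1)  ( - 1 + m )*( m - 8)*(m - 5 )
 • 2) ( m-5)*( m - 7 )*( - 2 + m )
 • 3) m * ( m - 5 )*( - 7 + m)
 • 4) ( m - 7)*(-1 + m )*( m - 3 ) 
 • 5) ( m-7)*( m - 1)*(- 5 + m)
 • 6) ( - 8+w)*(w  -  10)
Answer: 5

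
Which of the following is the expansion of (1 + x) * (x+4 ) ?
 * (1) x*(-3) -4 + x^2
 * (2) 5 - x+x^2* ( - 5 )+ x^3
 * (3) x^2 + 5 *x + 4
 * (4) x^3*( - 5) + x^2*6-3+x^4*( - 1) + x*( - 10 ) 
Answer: 3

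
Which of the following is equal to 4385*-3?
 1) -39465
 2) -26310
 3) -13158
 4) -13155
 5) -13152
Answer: 4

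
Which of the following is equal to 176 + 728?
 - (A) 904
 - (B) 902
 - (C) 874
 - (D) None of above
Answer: A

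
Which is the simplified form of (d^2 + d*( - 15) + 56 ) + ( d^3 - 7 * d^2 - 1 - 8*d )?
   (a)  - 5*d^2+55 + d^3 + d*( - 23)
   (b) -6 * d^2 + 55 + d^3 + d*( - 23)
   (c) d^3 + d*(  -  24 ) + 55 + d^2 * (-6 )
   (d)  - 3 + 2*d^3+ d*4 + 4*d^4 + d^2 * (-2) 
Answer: b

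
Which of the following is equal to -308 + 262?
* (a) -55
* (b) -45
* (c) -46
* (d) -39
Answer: c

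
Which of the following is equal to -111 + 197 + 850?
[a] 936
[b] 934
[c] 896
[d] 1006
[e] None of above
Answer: a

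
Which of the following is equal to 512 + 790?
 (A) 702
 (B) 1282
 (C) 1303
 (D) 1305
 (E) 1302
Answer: E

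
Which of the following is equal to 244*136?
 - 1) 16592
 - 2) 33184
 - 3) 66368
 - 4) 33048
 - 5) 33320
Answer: 2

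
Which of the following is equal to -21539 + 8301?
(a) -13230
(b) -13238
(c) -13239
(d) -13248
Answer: b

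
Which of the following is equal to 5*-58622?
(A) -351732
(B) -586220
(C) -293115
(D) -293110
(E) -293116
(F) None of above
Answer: D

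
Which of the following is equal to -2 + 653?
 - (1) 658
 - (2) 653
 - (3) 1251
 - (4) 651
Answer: 4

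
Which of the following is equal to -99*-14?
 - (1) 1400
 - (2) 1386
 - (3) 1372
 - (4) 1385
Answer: 2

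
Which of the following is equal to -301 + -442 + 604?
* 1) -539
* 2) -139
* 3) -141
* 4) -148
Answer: 2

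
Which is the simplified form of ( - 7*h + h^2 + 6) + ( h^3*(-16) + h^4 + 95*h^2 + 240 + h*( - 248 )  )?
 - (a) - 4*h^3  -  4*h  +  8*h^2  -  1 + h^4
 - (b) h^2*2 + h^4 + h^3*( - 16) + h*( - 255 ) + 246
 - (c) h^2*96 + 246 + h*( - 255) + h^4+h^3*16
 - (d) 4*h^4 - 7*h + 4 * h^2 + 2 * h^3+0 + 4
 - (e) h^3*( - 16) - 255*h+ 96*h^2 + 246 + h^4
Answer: e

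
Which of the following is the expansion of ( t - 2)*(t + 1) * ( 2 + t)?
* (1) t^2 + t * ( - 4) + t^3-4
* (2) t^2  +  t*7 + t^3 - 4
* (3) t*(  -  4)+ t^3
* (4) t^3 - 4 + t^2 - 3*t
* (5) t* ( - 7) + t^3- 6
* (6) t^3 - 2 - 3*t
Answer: 1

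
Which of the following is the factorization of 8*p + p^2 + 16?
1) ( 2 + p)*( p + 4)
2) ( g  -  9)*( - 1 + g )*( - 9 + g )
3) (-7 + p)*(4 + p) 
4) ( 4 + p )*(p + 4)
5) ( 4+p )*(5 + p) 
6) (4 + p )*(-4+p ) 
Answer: 4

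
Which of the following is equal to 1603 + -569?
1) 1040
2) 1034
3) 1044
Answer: 2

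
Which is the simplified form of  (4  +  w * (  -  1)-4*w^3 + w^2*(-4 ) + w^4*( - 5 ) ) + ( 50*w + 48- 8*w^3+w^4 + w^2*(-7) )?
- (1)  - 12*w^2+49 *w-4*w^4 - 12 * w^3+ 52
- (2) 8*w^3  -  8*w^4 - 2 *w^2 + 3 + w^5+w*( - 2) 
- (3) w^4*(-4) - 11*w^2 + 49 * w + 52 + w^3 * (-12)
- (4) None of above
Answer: 3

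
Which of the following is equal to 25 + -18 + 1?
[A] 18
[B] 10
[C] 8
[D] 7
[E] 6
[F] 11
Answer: C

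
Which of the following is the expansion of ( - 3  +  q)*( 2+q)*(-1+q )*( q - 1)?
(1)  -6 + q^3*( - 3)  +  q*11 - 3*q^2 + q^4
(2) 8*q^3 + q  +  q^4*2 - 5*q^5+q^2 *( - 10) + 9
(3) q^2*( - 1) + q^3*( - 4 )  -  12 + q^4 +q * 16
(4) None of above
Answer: 1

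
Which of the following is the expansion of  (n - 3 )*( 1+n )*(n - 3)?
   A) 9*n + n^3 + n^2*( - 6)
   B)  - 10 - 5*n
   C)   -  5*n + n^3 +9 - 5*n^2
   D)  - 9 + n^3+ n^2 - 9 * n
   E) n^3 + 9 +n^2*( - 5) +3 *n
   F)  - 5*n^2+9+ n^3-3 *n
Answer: E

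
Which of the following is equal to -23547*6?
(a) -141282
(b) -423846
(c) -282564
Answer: a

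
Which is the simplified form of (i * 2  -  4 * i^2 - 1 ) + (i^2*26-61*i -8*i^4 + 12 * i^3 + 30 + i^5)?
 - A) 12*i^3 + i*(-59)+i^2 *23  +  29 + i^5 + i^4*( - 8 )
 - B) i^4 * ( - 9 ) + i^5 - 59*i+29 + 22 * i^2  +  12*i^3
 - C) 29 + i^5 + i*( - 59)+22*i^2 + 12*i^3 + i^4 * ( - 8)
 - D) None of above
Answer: C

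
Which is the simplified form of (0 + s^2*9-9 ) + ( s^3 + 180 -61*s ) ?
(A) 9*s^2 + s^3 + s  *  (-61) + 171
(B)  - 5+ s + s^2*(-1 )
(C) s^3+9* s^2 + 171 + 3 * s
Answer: A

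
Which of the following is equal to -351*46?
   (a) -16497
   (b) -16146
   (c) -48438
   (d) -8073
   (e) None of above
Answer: b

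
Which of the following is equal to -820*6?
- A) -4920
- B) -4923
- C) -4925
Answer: A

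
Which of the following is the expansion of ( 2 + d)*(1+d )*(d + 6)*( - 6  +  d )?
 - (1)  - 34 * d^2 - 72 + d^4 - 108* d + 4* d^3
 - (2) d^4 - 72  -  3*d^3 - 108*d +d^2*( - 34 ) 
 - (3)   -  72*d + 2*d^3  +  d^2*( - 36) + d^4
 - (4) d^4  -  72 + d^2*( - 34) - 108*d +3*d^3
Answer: 4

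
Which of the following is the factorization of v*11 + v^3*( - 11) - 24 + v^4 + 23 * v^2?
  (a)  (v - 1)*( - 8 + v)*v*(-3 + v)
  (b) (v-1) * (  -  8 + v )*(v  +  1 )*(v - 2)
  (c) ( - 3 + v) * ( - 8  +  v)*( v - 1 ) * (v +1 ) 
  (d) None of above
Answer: c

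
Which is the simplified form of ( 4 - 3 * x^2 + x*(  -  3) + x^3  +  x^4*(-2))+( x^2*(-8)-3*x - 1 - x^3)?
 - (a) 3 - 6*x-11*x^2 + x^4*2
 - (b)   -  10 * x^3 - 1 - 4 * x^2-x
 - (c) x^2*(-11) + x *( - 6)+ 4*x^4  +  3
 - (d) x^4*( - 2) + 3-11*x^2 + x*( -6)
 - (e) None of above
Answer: d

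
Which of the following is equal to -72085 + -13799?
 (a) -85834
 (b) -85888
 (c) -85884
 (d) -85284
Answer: c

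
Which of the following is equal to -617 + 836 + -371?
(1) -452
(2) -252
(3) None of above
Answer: 3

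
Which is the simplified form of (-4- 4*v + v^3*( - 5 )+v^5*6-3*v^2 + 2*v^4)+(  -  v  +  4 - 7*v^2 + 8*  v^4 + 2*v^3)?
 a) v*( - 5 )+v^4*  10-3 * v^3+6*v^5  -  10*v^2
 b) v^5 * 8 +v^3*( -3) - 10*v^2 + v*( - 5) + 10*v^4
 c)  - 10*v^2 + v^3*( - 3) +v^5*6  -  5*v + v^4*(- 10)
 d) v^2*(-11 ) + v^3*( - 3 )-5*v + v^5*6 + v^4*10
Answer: a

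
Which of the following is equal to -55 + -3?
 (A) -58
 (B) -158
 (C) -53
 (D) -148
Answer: A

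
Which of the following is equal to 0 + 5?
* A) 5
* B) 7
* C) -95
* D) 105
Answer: A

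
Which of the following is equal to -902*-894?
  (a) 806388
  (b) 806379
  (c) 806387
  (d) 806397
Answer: a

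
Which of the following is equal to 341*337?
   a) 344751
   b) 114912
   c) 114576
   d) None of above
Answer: d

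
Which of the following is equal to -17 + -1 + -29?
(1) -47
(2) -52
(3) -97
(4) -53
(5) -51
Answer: 1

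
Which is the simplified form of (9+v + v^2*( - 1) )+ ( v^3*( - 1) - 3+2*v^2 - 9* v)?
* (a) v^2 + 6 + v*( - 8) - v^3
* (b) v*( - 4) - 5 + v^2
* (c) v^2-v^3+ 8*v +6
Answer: a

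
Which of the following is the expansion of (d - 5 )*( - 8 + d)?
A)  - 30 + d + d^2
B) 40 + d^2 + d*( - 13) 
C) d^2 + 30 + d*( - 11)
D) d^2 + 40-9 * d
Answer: B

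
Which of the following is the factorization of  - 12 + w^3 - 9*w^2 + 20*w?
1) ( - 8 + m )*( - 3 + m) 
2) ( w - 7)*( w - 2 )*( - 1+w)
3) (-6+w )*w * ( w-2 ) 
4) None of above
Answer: 4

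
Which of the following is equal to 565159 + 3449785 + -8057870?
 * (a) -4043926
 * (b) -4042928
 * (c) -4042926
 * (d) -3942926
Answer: c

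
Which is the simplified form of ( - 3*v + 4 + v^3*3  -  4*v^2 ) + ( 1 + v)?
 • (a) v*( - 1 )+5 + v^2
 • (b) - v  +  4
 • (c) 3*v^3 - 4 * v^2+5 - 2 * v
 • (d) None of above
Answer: c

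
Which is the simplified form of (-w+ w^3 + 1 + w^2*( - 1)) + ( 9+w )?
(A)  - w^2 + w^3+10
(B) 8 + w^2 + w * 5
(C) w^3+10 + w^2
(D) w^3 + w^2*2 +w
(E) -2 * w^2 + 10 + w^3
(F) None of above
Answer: A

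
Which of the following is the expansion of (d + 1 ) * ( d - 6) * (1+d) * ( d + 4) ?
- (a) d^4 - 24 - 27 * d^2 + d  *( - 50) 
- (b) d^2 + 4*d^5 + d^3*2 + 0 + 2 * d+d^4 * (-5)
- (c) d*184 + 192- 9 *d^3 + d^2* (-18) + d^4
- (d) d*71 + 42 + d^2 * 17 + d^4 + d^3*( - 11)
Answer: a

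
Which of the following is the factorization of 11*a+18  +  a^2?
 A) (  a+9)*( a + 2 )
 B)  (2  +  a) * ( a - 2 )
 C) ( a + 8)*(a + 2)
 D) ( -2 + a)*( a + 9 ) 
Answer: A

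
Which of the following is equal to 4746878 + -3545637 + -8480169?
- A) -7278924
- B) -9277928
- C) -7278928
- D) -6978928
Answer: C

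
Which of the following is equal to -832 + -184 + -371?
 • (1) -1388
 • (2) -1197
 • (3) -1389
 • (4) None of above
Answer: 4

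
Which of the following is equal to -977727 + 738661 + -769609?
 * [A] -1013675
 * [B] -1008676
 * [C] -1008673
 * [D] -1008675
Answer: D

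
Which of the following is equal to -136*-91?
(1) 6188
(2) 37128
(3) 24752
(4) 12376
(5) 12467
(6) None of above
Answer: 4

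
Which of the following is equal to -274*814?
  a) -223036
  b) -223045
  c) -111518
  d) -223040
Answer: a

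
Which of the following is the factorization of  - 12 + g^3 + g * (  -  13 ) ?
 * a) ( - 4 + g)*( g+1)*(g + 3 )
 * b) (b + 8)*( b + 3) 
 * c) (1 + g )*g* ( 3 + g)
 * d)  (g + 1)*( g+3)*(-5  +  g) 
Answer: a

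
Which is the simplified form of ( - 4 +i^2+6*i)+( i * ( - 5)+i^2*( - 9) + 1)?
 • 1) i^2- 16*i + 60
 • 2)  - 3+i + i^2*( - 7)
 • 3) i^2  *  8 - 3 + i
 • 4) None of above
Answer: 4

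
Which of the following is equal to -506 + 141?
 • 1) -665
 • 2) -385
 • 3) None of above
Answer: 3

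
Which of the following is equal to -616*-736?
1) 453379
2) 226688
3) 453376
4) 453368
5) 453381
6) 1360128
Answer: 3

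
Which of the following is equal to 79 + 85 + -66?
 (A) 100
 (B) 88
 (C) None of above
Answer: C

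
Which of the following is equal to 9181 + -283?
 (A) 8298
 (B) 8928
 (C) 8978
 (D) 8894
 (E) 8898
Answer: E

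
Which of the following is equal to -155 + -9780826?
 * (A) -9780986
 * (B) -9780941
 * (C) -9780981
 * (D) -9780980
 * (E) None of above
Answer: C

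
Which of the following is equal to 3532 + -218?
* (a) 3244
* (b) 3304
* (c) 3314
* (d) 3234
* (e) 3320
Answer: c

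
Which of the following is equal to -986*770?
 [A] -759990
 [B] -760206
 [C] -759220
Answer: C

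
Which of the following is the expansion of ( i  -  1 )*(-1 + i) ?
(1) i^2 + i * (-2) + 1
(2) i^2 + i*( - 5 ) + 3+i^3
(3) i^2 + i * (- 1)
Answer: 1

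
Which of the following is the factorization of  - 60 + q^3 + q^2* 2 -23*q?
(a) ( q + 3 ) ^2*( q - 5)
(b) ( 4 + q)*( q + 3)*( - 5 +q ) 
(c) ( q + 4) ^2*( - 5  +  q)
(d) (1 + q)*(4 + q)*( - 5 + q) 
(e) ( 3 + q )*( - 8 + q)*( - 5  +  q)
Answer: b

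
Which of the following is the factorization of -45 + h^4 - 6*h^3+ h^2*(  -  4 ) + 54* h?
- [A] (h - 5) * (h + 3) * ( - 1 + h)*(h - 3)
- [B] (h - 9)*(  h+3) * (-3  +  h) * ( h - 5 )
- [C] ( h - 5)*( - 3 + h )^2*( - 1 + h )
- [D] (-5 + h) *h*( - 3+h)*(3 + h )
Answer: A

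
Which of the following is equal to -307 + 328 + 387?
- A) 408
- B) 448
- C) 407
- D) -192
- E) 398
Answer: A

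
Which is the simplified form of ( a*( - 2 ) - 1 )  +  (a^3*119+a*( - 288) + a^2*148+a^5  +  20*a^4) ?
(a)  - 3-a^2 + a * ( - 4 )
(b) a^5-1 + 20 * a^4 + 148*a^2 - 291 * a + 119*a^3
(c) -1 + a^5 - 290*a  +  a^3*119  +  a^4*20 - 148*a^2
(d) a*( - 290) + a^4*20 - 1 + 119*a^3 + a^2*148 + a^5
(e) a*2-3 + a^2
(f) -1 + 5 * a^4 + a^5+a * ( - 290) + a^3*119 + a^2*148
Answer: d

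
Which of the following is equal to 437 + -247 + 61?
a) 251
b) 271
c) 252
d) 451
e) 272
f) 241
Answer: a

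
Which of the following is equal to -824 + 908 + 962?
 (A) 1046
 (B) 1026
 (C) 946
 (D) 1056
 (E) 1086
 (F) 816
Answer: A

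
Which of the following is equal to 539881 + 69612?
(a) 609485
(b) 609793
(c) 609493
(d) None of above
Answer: c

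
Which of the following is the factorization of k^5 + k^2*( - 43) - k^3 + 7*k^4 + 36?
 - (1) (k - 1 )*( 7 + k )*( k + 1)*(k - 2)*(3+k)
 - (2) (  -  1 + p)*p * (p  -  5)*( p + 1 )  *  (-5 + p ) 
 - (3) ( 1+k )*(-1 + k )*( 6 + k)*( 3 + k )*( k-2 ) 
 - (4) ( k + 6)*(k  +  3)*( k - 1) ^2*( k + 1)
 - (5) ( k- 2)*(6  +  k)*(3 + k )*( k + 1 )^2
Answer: 3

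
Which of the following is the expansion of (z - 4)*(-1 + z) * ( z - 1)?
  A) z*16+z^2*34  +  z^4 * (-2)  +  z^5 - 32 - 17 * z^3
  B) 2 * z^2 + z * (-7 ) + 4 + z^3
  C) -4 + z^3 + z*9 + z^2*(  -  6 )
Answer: C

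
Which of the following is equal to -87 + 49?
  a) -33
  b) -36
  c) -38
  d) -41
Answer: c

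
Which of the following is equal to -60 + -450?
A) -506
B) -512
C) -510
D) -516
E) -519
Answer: C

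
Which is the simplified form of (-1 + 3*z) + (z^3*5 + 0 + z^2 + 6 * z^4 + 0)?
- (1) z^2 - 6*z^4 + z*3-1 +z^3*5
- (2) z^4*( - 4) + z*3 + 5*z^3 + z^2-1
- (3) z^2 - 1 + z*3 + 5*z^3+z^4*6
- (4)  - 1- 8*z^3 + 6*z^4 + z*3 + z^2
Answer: 3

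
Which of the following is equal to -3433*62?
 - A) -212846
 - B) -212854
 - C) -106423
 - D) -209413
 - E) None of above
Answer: A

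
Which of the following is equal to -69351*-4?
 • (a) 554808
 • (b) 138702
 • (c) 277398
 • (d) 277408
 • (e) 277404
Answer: e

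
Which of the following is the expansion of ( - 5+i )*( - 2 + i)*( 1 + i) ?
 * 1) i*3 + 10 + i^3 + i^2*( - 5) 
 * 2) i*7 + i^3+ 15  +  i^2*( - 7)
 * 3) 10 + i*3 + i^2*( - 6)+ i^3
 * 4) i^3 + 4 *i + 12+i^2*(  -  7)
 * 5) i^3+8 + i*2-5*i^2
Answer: 3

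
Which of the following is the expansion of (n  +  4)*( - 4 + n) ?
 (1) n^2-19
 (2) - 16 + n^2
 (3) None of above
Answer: 2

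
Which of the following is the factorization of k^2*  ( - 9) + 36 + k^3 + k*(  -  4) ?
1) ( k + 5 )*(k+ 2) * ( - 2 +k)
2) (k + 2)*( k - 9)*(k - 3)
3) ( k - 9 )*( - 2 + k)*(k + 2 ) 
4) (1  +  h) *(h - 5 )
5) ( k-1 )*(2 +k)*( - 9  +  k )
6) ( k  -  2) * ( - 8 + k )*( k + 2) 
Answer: 3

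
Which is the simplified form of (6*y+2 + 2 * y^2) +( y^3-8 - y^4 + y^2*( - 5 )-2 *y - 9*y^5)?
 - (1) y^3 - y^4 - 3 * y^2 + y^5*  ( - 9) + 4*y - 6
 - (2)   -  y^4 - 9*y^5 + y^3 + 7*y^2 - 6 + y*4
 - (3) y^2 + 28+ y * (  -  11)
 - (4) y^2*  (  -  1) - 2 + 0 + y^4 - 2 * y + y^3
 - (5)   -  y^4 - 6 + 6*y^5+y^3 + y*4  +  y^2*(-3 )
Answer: 1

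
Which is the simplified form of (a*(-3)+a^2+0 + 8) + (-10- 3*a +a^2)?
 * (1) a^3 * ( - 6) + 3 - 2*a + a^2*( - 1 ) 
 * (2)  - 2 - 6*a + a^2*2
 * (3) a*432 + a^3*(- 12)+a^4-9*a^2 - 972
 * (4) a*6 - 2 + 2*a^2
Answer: 2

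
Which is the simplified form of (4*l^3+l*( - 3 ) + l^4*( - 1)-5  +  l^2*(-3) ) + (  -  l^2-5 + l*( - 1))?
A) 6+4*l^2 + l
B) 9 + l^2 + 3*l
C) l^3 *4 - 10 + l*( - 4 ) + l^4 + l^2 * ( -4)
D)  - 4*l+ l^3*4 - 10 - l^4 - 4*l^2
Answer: D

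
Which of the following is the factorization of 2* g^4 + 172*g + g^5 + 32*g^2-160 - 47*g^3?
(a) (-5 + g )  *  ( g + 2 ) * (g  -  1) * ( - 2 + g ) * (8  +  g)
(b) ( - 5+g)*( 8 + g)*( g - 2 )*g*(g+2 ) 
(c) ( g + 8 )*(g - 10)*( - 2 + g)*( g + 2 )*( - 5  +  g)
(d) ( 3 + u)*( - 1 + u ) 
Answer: a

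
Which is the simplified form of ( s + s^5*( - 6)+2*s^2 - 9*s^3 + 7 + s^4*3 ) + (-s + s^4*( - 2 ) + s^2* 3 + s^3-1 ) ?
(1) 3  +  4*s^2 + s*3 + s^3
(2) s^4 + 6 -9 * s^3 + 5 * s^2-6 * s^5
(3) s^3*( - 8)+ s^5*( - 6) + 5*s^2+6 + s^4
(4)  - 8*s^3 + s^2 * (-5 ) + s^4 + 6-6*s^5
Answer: 3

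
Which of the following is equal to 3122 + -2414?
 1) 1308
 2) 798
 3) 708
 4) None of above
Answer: 3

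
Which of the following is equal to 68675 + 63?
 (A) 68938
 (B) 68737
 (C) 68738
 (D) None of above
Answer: C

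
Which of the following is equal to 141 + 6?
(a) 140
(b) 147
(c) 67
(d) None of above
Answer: b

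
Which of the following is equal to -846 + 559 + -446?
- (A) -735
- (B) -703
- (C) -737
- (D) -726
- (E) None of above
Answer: E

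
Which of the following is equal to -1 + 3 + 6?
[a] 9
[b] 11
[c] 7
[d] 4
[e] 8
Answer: e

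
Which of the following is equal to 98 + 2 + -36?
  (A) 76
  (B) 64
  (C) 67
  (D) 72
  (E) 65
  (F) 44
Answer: B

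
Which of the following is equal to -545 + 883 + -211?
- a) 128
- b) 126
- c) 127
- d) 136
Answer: c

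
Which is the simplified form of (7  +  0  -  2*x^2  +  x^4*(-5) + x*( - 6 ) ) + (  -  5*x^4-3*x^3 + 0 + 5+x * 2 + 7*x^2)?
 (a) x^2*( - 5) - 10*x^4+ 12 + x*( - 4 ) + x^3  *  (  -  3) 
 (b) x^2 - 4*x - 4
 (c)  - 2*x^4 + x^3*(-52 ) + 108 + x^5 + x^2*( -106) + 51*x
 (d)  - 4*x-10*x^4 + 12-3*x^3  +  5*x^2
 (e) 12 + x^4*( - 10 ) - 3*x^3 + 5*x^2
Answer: d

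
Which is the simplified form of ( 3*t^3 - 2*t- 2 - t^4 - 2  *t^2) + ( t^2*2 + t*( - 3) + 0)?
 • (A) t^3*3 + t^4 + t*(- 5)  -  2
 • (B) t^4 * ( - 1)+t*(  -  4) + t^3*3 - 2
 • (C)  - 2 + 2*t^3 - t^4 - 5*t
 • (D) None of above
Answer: D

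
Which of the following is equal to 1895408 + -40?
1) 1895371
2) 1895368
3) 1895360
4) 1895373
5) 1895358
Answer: 2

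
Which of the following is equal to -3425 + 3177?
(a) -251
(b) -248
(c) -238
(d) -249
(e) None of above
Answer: b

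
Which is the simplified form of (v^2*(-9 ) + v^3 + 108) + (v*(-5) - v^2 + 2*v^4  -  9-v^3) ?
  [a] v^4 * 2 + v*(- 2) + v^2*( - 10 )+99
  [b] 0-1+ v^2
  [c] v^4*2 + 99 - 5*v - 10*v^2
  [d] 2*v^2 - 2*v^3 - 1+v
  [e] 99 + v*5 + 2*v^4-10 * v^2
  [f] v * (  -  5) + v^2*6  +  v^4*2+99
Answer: c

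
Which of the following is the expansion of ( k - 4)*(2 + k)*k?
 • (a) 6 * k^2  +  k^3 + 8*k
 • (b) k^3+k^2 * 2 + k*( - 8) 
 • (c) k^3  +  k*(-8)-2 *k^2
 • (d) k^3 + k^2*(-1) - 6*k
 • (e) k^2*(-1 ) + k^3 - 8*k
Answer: c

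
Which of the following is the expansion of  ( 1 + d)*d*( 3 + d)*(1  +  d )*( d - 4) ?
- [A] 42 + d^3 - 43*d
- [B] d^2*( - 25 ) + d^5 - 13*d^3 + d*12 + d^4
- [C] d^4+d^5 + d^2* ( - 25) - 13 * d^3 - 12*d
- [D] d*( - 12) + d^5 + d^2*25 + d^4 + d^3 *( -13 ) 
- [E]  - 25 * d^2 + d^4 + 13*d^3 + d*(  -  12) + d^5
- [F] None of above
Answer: C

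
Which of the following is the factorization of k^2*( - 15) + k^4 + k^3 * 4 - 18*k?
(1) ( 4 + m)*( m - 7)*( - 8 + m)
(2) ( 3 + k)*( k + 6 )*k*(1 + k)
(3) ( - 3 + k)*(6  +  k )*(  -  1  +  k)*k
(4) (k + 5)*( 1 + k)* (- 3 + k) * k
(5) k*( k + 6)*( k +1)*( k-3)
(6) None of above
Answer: 5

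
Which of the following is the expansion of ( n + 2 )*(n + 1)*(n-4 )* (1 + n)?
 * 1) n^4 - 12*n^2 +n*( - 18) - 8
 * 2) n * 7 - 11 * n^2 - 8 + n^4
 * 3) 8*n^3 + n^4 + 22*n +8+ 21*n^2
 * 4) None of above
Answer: 4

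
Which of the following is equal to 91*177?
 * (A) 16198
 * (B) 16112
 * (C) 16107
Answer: C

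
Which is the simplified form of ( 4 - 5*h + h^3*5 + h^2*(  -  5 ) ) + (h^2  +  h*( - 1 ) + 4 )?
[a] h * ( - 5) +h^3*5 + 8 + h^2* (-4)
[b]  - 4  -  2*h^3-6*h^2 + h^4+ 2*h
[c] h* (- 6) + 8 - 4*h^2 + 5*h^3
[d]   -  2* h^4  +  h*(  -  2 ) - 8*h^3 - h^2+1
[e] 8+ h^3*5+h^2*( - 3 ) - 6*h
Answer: c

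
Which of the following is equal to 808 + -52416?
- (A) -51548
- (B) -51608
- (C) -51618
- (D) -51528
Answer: B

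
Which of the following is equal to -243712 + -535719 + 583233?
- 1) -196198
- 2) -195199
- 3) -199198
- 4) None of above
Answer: 1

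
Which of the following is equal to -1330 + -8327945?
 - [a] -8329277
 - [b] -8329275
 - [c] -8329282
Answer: b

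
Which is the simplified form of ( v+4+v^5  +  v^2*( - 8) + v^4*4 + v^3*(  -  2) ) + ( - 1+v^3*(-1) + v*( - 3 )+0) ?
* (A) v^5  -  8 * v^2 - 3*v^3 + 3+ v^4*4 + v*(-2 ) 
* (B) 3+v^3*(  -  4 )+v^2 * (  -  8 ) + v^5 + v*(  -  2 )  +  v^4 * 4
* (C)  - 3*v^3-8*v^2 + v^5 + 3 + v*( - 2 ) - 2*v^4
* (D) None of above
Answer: A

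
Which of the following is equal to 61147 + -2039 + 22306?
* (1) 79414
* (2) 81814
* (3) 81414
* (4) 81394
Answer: 3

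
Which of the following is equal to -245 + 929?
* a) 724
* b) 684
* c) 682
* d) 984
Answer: b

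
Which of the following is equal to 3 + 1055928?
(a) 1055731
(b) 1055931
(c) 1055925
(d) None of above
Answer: b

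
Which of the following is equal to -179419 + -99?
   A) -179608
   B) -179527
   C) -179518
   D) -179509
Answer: C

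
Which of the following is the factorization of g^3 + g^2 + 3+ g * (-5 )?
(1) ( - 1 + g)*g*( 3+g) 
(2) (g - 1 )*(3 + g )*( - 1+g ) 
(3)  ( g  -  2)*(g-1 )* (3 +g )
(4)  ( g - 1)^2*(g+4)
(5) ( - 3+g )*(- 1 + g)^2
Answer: 2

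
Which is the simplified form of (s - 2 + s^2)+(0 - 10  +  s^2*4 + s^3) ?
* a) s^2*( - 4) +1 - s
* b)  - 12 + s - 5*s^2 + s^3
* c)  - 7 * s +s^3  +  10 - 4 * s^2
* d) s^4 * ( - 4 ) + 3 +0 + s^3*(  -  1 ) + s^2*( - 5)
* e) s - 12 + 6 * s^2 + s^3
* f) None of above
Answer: f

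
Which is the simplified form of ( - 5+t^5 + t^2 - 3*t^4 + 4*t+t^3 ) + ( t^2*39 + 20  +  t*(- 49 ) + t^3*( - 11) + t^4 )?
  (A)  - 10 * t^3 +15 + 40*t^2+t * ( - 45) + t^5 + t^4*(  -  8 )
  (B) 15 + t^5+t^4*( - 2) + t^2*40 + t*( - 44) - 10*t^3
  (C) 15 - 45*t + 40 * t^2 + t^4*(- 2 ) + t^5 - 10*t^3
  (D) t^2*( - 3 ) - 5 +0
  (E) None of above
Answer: C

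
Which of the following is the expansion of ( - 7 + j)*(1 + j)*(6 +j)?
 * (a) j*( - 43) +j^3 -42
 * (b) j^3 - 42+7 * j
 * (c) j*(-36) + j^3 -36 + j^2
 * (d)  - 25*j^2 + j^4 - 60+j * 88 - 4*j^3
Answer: a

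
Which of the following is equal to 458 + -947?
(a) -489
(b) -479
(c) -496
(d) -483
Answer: a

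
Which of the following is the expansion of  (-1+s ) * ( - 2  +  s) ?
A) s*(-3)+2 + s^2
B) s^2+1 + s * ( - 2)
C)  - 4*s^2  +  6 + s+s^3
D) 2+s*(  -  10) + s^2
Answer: A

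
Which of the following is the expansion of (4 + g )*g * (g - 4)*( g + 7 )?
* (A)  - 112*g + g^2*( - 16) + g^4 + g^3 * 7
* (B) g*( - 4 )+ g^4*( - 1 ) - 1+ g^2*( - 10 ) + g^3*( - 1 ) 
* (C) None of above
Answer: A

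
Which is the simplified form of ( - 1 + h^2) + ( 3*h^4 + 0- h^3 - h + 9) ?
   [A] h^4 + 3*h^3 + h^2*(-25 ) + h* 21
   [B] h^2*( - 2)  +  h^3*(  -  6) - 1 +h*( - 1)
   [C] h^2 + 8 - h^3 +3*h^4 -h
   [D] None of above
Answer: C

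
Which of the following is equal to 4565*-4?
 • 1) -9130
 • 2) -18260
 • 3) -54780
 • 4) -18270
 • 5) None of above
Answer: 2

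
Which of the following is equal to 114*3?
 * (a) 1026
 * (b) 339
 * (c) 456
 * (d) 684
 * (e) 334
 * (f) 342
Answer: f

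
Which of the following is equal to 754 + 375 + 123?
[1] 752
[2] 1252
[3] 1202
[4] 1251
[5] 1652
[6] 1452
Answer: 2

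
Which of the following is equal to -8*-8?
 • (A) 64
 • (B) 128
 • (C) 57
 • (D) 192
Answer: A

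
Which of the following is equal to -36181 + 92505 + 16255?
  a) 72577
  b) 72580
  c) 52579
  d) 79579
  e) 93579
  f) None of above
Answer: f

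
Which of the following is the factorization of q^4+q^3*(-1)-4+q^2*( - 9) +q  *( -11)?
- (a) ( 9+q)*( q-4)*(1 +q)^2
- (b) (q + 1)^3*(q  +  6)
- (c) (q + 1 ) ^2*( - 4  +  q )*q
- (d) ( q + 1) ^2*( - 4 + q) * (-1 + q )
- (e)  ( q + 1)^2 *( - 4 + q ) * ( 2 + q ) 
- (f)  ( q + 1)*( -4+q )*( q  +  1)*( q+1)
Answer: f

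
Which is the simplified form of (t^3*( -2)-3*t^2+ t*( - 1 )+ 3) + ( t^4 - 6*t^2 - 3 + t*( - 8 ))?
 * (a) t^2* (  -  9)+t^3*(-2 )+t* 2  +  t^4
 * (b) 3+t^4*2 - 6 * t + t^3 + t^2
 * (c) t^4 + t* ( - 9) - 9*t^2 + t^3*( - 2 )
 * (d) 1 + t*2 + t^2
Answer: c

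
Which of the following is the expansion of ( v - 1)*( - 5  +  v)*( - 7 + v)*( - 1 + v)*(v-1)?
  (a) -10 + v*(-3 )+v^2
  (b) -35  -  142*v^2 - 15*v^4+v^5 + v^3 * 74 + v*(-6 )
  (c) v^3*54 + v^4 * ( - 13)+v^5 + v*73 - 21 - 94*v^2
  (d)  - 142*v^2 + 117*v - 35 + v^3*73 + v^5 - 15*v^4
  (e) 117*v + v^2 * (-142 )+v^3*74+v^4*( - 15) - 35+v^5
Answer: e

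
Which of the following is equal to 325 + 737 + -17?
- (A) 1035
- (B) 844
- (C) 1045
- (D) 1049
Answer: C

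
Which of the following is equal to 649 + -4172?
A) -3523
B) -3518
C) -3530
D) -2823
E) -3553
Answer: A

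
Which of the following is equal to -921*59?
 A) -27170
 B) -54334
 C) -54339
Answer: C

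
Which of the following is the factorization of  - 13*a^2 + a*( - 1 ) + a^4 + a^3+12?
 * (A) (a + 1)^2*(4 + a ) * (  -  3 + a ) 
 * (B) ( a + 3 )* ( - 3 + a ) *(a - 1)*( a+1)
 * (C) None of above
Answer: C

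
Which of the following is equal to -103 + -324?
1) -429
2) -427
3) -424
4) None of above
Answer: 2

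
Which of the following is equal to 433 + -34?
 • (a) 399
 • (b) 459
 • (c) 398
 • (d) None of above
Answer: a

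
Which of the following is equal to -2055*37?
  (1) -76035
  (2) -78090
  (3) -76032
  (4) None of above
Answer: 1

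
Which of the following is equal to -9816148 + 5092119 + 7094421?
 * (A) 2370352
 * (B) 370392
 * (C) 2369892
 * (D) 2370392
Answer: D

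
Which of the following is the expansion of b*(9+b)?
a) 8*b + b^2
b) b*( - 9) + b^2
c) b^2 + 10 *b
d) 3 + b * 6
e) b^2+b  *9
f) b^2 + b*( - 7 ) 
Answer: e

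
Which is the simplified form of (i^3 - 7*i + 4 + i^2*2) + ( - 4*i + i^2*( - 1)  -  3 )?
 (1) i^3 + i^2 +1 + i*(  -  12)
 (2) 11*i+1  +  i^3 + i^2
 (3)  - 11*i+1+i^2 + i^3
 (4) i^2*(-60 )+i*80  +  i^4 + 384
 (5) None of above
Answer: 3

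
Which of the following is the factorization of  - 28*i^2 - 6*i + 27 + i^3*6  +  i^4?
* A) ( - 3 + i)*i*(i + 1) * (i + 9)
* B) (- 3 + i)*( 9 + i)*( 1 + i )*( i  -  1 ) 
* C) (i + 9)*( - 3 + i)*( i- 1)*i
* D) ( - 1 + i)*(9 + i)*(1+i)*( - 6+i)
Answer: B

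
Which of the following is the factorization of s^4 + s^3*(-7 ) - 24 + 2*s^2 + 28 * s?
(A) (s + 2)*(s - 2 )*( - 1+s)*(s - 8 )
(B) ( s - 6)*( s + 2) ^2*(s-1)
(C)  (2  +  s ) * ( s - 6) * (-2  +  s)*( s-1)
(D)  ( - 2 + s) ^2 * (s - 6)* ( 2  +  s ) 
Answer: C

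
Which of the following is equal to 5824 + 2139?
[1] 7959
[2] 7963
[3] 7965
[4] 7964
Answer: 2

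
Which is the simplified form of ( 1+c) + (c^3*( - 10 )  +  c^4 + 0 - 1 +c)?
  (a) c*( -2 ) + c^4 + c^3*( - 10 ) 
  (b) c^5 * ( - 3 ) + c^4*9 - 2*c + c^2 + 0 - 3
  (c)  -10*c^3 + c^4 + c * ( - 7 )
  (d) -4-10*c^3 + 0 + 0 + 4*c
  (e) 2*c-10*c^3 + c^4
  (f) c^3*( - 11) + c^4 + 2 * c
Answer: e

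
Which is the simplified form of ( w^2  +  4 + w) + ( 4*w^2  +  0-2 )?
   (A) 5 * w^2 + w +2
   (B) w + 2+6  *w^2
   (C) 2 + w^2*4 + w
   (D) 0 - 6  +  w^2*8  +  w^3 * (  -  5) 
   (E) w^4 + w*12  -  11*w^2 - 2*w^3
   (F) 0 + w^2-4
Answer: A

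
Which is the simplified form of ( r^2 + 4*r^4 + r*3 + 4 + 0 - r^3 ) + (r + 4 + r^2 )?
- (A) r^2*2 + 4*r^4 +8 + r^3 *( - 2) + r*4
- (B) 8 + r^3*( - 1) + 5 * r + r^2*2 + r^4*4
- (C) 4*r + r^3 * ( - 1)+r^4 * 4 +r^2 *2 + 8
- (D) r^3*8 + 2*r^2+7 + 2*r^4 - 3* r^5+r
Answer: C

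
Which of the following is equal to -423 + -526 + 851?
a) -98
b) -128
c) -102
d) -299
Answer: a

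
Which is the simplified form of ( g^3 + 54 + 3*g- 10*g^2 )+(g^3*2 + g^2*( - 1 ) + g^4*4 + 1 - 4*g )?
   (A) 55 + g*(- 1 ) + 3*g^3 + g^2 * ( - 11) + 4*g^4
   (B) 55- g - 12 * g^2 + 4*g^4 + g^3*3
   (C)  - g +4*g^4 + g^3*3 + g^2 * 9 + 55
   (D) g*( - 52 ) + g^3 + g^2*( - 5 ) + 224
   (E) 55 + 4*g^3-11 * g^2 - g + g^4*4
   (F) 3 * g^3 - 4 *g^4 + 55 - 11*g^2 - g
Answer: A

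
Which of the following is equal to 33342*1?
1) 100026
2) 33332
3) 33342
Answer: 3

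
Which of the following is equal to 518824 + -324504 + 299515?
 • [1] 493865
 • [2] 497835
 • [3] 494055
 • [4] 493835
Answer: 4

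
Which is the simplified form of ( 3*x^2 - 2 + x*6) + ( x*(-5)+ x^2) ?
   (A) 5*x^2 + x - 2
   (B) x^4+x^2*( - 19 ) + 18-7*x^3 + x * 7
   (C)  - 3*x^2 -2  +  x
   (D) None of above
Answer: D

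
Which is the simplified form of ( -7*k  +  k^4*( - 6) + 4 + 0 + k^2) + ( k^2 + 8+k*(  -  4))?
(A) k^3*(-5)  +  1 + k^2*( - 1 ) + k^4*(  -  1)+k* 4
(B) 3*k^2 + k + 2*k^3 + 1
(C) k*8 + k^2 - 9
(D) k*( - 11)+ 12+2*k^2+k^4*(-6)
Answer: D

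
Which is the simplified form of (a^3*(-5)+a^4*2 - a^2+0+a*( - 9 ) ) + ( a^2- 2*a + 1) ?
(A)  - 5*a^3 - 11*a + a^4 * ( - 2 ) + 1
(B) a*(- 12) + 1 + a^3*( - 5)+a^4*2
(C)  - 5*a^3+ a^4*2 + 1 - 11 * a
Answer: C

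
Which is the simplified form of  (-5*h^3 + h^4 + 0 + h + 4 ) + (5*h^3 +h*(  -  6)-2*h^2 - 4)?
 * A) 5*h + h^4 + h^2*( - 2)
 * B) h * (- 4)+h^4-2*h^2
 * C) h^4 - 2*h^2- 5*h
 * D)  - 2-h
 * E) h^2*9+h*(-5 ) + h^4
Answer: C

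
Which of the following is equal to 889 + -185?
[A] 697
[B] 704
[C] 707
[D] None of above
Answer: B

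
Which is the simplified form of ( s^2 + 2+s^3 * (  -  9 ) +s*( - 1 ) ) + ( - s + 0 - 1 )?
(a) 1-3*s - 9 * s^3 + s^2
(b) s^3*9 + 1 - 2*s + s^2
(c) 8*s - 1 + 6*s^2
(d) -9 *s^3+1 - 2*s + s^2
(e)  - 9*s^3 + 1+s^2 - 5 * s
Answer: d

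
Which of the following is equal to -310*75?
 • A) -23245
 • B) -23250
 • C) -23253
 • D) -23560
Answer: B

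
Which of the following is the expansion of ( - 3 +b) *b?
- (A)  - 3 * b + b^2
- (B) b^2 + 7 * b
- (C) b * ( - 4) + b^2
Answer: A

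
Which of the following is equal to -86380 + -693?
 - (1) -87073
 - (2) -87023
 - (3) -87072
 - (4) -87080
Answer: 1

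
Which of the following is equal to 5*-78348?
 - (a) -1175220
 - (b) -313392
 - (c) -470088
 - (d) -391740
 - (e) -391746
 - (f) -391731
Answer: d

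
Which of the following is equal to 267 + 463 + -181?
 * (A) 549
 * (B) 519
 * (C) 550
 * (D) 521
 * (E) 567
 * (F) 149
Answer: A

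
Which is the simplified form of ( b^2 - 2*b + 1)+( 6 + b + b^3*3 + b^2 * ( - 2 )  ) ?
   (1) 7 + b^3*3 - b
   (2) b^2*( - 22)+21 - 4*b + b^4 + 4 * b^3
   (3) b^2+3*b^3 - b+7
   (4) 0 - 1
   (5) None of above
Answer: 5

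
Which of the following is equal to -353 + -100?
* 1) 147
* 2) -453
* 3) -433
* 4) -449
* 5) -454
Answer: 2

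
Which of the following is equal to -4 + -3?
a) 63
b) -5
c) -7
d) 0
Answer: c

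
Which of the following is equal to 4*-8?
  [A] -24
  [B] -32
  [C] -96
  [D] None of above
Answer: B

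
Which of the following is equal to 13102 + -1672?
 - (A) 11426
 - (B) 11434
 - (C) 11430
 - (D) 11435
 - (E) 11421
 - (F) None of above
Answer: C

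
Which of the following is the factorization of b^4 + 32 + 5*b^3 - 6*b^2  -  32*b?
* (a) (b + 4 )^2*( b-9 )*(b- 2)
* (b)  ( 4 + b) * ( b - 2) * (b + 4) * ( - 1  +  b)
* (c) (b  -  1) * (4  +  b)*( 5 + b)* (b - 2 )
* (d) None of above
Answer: b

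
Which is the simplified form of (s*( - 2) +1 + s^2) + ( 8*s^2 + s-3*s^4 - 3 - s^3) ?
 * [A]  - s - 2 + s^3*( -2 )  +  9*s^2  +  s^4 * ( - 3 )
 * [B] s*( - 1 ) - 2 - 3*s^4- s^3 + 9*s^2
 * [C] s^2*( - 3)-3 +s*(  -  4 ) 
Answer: B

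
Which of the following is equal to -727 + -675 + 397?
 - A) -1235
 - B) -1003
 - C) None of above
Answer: C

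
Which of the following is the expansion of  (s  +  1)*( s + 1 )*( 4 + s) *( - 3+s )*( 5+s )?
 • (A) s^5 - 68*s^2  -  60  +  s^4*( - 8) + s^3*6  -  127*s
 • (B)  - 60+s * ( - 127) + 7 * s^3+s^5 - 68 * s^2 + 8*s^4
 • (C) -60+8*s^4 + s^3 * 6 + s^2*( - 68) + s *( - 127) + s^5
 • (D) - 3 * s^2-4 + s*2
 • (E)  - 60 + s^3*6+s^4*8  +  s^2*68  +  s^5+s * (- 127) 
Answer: C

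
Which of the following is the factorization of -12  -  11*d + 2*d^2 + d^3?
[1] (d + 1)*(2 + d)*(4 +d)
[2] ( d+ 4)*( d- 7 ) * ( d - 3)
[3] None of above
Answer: 3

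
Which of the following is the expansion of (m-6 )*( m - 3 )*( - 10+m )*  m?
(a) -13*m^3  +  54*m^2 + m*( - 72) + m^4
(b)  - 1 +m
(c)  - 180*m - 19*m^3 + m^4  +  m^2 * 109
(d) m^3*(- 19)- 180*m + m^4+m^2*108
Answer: d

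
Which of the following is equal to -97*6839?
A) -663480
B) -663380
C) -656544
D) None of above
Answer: D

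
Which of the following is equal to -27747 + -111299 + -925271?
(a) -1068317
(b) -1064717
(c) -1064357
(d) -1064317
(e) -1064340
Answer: d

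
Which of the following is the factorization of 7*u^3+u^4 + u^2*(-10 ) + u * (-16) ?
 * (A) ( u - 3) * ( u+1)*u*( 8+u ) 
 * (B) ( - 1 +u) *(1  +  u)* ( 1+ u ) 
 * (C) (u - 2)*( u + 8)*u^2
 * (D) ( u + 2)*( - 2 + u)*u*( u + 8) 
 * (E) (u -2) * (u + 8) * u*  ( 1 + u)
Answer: E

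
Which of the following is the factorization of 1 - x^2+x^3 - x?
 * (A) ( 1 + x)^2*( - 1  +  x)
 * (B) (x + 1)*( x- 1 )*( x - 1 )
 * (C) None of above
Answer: B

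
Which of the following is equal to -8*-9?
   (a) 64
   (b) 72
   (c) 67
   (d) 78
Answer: b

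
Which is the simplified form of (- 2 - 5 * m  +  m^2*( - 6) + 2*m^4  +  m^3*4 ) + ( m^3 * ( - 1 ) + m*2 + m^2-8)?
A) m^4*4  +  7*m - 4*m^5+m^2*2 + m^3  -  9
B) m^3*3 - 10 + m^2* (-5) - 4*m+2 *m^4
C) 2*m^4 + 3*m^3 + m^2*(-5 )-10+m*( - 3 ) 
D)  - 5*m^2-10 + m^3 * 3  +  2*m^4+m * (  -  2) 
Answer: C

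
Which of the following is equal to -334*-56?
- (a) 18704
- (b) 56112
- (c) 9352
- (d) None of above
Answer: a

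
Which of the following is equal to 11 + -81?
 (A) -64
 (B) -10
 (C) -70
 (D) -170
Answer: C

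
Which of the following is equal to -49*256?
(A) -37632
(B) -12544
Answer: B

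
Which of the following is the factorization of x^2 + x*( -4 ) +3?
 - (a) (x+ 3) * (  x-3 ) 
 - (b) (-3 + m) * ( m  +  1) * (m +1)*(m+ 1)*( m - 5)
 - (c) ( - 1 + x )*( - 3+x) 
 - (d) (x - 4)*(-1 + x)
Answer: c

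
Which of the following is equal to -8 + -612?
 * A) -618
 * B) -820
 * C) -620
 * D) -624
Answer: C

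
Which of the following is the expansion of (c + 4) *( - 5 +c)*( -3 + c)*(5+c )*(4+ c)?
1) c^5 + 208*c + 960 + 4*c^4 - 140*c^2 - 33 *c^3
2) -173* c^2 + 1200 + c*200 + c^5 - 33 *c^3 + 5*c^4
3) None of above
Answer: 2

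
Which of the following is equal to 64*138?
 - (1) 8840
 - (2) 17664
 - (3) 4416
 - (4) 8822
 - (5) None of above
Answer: 5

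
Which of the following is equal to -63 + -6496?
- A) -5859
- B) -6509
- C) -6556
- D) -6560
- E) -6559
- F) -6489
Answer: E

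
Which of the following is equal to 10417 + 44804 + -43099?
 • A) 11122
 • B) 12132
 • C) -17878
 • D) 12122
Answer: D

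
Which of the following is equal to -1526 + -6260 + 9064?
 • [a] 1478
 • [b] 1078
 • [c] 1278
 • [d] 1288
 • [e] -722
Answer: c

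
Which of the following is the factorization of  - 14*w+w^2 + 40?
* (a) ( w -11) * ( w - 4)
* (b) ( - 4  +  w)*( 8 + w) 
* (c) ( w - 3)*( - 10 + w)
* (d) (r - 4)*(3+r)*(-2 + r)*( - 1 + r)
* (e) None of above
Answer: e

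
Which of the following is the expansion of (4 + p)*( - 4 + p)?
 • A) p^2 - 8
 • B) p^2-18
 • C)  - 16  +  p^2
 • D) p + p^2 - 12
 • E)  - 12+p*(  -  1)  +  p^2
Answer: C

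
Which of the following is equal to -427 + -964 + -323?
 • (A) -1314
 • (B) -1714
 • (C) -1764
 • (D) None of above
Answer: B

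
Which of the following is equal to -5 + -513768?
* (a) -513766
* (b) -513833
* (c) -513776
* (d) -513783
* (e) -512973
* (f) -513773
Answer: f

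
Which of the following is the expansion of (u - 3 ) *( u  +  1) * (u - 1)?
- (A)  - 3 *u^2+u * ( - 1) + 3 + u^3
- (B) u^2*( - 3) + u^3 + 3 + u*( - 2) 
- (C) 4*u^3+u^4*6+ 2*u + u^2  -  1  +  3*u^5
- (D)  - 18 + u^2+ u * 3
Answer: A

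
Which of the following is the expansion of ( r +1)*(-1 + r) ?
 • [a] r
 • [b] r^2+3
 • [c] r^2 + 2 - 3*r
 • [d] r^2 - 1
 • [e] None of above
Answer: d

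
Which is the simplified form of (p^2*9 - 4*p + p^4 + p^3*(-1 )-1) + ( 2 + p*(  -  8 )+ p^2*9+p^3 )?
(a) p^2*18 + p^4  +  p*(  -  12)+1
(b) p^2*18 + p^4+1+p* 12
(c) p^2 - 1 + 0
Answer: a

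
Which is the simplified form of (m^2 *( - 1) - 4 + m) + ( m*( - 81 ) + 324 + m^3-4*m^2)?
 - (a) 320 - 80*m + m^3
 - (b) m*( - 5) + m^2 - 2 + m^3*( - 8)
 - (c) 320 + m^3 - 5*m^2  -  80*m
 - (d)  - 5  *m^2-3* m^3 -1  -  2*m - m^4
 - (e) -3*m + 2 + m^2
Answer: c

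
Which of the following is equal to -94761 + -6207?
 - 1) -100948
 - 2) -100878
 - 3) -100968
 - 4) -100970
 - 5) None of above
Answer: 3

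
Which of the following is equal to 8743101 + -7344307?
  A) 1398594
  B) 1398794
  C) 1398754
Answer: B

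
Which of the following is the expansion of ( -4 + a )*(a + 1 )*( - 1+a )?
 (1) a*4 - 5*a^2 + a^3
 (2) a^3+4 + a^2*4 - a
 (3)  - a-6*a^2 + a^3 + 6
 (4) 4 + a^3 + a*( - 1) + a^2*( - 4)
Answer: 4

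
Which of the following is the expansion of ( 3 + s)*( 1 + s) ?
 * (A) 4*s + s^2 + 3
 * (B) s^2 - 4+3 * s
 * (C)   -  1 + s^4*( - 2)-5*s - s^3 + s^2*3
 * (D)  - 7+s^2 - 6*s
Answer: A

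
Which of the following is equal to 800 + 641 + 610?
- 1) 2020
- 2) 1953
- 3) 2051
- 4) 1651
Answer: 3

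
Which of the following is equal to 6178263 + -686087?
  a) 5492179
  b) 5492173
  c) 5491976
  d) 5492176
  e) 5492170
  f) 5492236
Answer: d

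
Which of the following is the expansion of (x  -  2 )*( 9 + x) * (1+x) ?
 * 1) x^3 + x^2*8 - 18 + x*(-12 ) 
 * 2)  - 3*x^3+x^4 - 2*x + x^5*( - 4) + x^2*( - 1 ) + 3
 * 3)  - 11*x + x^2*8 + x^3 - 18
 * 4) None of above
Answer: 3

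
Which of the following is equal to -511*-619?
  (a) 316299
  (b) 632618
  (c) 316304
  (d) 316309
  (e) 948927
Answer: d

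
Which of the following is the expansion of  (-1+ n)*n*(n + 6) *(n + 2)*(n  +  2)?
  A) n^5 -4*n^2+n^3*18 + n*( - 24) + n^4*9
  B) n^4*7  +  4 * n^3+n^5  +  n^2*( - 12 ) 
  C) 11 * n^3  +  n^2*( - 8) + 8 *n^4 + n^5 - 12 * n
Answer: A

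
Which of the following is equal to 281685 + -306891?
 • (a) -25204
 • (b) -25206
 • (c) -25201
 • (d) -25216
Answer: b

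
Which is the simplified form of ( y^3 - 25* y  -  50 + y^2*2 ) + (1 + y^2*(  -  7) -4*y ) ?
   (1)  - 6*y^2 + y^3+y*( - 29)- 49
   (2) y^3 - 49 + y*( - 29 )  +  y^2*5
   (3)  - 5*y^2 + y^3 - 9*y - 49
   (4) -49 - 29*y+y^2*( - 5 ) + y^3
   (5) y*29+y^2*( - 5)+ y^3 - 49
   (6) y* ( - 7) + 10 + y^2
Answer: 4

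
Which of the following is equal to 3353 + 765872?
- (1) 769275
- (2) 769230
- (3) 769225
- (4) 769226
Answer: 3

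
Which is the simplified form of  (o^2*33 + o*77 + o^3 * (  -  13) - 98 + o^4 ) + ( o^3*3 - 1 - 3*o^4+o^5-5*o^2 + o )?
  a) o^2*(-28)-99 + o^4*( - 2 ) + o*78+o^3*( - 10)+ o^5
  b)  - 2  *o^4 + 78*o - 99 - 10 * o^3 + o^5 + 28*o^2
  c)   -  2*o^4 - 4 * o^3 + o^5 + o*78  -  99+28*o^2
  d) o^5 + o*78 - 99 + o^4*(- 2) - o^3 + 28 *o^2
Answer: b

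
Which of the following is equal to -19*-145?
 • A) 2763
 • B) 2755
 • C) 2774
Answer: B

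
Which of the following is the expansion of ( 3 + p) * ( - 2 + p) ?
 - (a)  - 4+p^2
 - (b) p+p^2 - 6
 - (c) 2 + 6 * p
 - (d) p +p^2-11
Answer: b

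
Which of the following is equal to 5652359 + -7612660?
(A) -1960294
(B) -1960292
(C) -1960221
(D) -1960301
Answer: D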